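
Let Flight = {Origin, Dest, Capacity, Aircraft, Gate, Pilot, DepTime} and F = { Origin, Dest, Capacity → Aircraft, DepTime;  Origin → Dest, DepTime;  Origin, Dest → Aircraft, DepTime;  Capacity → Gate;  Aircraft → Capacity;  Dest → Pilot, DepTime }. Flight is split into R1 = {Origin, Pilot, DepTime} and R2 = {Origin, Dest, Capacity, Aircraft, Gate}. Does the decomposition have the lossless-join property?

Yes

Common attributes: R1 ∩ R2 = {Origin}.
Closure of {Origin}: Origin → Dest, DepTime applies, adding Dest, DepTime; Origin, Dest → Aircraft, DepTime applies, adding Aircraft; Aircraft → Capacity applies, adding Capacity; Dest → Pilot, DepTime applies, adding Pilot; Capacity → Gate applies, adding Gate. So (Origin)⁺ = {Origin, Dest, Capacity, Aircraft, Gate, Pilot, DepTime}.
This closure contains every attribute of R1, so R1 ∩ R2 → R1. The join is lossless.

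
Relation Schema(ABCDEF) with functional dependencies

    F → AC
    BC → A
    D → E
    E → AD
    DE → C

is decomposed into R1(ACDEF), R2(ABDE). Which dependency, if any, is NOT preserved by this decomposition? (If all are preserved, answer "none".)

BC → A

Check BC → A: no single fragment contains all of {ABC}, and the restricted closure of {BC} across the fragments never reaches {A}.
F → AC is preserved.
D → E is preserved.
E → AD is preserved.
DE → C is preserved.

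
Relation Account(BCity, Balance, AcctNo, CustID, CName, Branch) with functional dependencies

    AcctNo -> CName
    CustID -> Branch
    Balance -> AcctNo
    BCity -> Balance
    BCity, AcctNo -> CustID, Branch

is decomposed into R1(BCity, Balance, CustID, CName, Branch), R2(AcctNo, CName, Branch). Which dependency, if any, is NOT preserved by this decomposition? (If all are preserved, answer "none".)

Balance -> AcctNo

Check Balance → AcctNo: no single fragment contains all of {Balance, AcctNo}, and the restricted closure of {Balance} across the fragments never reaches {AcctNo}.
AcctNo → CName is preserved.
CustID → Branch is preserved.
BCity → Balance is preserved.
BCity, AcctNo → CustID, Branch is preserved.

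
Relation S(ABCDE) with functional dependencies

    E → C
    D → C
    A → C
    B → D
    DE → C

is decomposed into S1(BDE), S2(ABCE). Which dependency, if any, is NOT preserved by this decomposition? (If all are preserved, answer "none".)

D → C

Check D → C: no single fragment contains all of {CD}, and the restricted closure of {D} across the fragments never reaches {C}.
E → C is preserved.
A → C is preserved.
B → D is preserved.
DE → C is preserved.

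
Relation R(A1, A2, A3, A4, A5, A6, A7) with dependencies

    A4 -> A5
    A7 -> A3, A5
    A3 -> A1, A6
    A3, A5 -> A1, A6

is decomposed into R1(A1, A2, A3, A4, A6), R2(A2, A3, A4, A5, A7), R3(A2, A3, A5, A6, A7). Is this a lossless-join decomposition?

Yes

Chase test. Columns are A1, A2, A3, A4, A5, A6, A7; row i has aⱼ where attribute j ∈ Ri, else bᵢⱼ.
Initial tableau (one row per fragment):
  row 1: a1 a2 a3 a4 b15 a6 b17
  row 2: b21 a2 a3 a4 a5 b26 a7
  row 3: b31 a2 a3 b34 a5 a6 a7
Rows 1 and 2 agree on A4; apply A4→A5 and equate their A5 entries.
Rows 1 and 2 agree on A3; apply A3→A1, A6 and equate their A1, A6 entries.
Rows 1 and 3 agree on A3; apply A3→A1, A6 and equate their A1, A6 entries.
Row 2 is now all distinguished symbols — the join is lossless.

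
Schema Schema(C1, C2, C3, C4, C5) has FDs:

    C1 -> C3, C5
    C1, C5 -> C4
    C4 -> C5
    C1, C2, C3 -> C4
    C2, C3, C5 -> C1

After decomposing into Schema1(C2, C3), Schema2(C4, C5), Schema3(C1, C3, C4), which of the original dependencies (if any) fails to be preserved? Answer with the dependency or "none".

Check C2, C3, C5 → C1: no single fragment contains all of {C1, C2, C3, C5}, and the restricted closure of {C2, C3, C5} across the fragments never reaches {C1}.
C1 → C3, C5 is preserved.
C1, C5 → C4 is preserved.
C4 → C5 is preserved.
C1, C2, C3 → C4 is preserved.

C2, C3, C5 -> C1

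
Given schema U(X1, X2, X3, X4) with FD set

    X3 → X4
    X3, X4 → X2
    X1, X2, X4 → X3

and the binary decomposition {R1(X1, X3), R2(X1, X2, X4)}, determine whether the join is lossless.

No

Common attributes: R1 ∩ R2 = {X1}.
No dependency enlarges {X1}, so (X1)⁺ = {X1}.
The closure contains neither all of R1 = {X1, X3} nor all of R2 = {X1, X2, X4}, so the common attributes are not a superkey of either fragment. The join is lossy.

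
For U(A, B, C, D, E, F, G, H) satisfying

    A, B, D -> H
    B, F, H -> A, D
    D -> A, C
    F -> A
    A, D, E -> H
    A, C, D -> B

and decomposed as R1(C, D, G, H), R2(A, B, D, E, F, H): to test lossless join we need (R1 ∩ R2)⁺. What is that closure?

A, B, C, D, H

R1 ∩ R2 = {D, H}.
D → A, C applies, adding A, C
A, C, D → B applies, adding B
Closure: {A, B, C, D, H}.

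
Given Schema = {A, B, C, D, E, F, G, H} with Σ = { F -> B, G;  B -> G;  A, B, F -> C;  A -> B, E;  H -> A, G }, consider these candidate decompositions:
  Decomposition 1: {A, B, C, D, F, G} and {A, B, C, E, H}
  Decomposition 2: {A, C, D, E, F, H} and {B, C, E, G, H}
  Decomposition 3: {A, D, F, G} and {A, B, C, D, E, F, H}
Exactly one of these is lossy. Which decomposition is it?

Decomposition 1

Decomposition 1: common = {A, B, C}, closure = {A, B, C, E, G} → lossy.
Decomposition 2: common = {C, E, H}, closure = {A, B, C, E, G, H} → lossless.
Decomposition 3: common = {A, D, F}, closure = {A, B, C, D, E, F, G} → lossless.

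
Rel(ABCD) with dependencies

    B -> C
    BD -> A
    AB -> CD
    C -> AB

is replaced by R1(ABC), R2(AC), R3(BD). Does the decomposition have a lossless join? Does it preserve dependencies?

Lossless test (chase): Rows 1 and 3 agree on B; apply B→C and equate their C entries. Rows 1 and 2 agree on C; apply C→AB and equate their AB entries. Rows 1 and 3 agree on C; apply C→AB and equate their AB entries. Rows 1 and 2 agree on AB; apply AB→CD and equate their CD entries. Rows 1 and 3 agree on AB; apply AB→CD and equate their CD entries. Row 1 is now all distinguished symbols — the join is lossless.
Dependency preservation: BD → A; AB → CD are not contained in any single fragment, but the restricted closure of each left-hand side across the fragments still reaches the right-hand side; the remaining FDs each lie inside some fragment. All dependencies are preserved.

lossless and dependency-preserving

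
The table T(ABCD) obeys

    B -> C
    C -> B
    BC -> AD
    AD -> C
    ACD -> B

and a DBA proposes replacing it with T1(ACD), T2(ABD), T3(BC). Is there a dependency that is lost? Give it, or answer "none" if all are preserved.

none

B → C lies within T3.
C → B lies within T3.
BC → AD: restricted closure across fragments reaches AD.
AD → C lies within T1.
ACD → B: restricted closure across fragments reaches B.
Every dependency is enforceable on the fragments, so the decomposition is dependency-preserving.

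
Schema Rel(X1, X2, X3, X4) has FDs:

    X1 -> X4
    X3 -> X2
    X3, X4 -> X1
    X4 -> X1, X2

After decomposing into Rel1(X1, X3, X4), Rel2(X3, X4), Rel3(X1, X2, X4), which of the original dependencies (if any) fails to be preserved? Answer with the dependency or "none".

Check X3 → X2: no single fragment contains all of {X2, X3}, and the restricted closure of {X3} across the fragments never reaches {X2}.
X1 → X4 is preserved.
X3, X4 → X1 is preserved.
X4 → X1, X2 is preserved.

X3 -> X2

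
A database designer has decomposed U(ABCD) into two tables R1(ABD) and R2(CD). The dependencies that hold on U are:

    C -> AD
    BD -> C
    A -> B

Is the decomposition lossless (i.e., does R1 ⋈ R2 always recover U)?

Common attributes: R1 ∩ R2 = {D}.
No dependency enlarges {D}, so (D)⁺ = {D}.
The closure contains neither all of R1 = {ABD} nor all of R2 = {CD}, so the common attributes are not a superkey of either fragment. The join is lossy.

No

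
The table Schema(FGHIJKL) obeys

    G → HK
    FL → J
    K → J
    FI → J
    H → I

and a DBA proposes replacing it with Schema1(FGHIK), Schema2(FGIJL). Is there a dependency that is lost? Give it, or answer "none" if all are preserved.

Check K → J: no single fragment contains all of {JK}, and the restricted closure of {K} across the fragments never reaches {J}.
G → HK is preserved.
FL → J is preserved.
FI → J is preserved.
H → I is preserved.

K → J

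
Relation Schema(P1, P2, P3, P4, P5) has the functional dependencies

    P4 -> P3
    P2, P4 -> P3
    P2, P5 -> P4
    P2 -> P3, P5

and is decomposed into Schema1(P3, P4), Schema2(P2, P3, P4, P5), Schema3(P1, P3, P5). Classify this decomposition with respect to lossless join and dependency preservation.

Lossless test (chase): applying each FD to every pair of rows produces no changes in the tableau, so no row becomes fully distinguished — the join is lossy.
Dependency preservation: every FD's attributes lie within a single fragment, so each can be enforced locally — preserved.

lossy but dependency-preserving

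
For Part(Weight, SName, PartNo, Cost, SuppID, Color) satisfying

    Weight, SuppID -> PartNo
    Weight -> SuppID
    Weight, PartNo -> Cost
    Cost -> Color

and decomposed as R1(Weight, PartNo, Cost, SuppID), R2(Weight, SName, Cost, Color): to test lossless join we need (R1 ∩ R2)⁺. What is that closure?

R1 ∩ R2 = {Weight, Cost}.
Weight → SuppID applies, adding SuppID
Cost → Color applies, adding Color
Weight, SuppID → PartNo applies, adding PartNo
Closure: {Weight, PartNo, Cost, SuppID, Color}.

Weight, PartNo, Cost, SuppID, Color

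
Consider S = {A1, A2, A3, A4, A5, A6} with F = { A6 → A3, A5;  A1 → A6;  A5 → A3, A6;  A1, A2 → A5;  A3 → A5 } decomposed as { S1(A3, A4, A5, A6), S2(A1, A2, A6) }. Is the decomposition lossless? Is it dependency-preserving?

Lossless test: (A6)⁺ = {A3, A5, A6}, which is a superkey of neither fragment — lossy.
Dependency preservation: A1, A2 → A5 is not contained in any single fragment, but the restricted closure of its left-hand side across the fragments still reaches the right-hand side; the remaining FDs each lie inside some fragment. All dependencies are preserved.

lossy but dependency-preserving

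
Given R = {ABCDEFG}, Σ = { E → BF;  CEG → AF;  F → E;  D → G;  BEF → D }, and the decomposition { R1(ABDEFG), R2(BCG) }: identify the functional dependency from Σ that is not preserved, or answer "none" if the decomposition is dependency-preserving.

CEG → AF

Check CEG → AF: no single fragment contains all of {ACEFG}, and the restricted closure of {CEG} across the fragments never reaches {AF}.
E → BF is preserved.
F → E is preserved.
D → G is preserved.
BEF → D is preserved.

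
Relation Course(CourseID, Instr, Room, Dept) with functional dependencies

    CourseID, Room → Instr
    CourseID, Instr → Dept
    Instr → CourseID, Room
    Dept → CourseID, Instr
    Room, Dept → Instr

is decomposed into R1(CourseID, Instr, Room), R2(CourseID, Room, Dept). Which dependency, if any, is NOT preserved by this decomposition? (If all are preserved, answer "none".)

none

CourseID, Room → Instr lies within R1.
CourseID, Instr → Dept: restricted closure across fragments reaches Dept.
Instr → CourseID, Room lies within R1.
Dept → CourseID, Instr: restricted closure across fragments reaches CourseID, Instr.
Room, Dept → Instr: restricted closure across fragments reaches Instr.
Every dependency is enforceable on the fragments, so the decomposition is dependency-preserving.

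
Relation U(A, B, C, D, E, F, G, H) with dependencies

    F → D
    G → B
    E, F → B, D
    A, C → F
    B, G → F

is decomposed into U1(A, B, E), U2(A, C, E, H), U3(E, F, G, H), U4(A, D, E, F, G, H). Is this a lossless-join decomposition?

Chase test. Columns are A, B, C, D, E, F, G, H; row i has aⱼ where attribute j ∈ Ui, else bᵢⱼ.
Initial tableau (one row per fragment):
  row 1: a1 a2 b13 b14 a5 b16 b17 b18
  row 2: a1 b22 a3 b24 a5 b26 b27 a8
  row 3: b31 b32 b33 b34 a5 a6 a7 a8
  row 4: a1 b42 b43 a4 a5 a6 a7 a8
Rows 3 and 4 agree on F; apply F→D and equate their D entries.
Rows 3 and 4 agree on G; apply G→B and equate their B entries.
No row becomes fully distinguished — the join is lossy.

No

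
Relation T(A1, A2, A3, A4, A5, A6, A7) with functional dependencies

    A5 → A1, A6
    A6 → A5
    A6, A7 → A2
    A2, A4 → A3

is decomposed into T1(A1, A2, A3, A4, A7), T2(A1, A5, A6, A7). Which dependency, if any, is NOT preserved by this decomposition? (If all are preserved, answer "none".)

Check A6, A7 → A2: no single fragment contains all of {A2, A6, A7}, and the restricted closure of {A6, A7} across the fragments never reaches {A2}.
A5 → A1, A6 is preserved.
A6 → A5 is preserved.
A2, A4 → A3 is preserved.

A6, A7 → A2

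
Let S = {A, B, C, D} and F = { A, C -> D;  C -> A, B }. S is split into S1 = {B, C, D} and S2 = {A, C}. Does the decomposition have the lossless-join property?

Common attributes: S1 ∩ S2 = {C}.
Closure of {C}: C → A, B applies, adding A, B; A, C → D applies, adding D. So (C)⁺ = {A, B, C, D}.
This closure contains every attribute of S1, so S1 ∩ S2 → S1. The join is lossless.

Yes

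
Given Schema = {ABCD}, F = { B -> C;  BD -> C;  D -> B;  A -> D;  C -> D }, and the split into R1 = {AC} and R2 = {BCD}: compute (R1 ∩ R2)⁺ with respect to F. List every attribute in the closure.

R1 ∩ R2 = {C}.
C → D applies, adding D
D → B applies, adding B
Closure: {BCD}.

BCD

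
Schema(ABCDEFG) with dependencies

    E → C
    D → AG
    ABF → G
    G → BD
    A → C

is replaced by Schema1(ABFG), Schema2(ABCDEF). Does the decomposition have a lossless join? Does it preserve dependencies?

lossless but not dependency-preserving

Lossless test: (ABF)⁺ = {ABCDFG}, which contains all of one fragment — lossless.
Dependency preservation: the restricted closure of {D} across the fragments never reaches {AG}, so D → AG cannot be enforced without a join — not preserved.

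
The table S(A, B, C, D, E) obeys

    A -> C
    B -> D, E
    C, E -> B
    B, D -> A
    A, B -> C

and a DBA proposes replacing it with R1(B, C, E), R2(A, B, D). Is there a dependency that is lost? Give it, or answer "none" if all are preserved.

A -> C

Check A → C: no single fragment contains all of {A, C}, and the restricted closure of {A} across the fragments never reaches {C}.
B → D, E is preserved.
C, E → B is preserved.
B, D → A is preserved.
A, B → C is preserved.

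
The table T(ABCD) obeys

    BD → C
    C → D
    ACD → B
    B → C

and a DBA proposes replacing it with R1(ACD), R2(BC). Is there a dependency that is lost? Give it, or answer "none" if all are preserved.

Check ACD → B: no single fragment contains all of {ABCD}, and the restricted closure of {ACD} across the fragments never reaches {B}.
BD → C is preserved.
C → D is preserved.
B → C is preserved.

ACD → B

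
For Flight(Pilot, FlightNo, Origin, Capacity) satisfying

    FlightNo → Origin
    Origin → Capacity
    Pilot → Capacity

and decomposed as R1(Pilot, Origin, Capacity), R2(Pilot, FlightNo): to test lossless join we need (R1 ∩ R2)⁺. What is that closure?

Pilot, Capacity

R1 ∩ R2 = {Pilot}.
Pilot → Capacity applies, adding Capacity
Closure: {Pilot, Capacity}.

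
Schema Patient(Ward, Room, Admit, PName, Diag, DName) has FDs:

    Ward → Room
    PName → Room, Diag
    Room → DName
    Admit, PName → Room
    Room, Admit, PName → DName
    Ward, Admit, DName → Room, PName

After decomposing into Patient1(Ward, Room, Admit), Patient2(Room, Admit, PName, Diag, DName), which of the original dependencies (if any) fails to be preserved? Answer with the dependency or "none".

Check Ward, Admit, DName → Room, PName: no single fragment contains all of {Ward, Room, Admit, PName, DName}, and the restricted closure of {Ward, Admit, DName} across the fragments never reaches {Room, PName}.
Ward → Room is preserved.
PName → Room, Diag is preserved.
Room → DName is preserved.
Admit, PName → Room is preserved.
Room, Admit, PName → DName is preserved.

Ward, Admit, DName → Room, PName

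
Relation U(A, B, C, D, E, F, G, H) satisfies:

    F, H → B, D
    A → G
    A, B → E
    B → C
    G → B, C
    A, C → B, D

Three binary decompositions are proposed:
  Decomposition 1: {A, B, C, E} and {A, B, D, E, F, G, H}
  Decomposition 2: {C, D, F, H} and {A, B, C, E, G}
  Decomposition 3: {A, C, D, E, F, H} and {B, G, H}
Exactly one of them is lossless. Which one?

Decomposition 1

Decomposition 1: common = {A, B, E}, closure = {A, B, C, D, E, G} → lossless.
Decomposition 2: common = {C}, closure = {C} → lossy.
Decomposition 3: common = {H}, closure = {H} → lossy.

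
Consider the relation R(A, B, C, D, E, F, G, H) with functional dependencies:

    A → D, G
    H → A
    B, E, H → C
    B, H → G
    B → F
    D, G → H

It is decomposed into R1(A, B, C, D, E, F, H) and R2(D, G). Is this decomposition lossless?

No

Common attributes: R1 ∩ R2 = {D}.
No dependency enlarges {D}, so (D)⁺ = {D}.
The closure contains neither all of R1 = {A, B, C, D, E, F, H} nor all of R2 = {D, G}, so the common attributes are not a superkey of either fragment. The join is lossy.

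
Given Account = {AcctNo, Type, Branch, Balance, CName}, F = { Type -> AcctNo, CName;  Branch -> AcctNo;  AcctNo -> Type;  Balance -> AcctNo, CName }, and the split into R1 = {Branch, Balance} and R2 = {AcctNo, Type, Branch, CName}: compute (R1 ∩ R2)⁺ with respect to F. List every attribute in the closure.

R1 ∩ R2 = {Branch}.
Branch → AcctNo applies, adding AcctNo
AcctNo → Type applies, adding Type
Type → AcctNo, CName applies, adding CName
Closure: {AcctNo, Type, Branch, CName}.

AcctNo, Type, Branch, CName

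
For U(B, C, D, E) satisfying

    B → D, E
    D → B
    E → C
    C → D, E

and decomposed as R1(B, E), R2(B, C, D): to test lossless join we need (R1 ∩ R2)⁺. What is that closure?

B, C, D, E

R1 ∩ R2 = {B}.
B → D, E applies, adding D, E
E → C applies, adding C
Closure: {B, C, D, E}.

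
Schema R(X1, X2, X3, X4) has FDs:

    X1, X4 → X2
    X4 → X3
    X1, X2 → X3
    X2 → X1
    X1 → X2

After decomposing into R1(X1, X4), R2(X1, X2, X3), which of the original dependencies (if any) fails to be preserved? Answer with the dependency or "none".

X4 → X3

Check X4 → X3: no single fragment contains all of {X3, X4}, and the restricted closure of {X4} across the fragments never reaches {X3}.
X1, X4 → X2 is preserved.
X1, X2 → X3 is preserved.
X2 → X1 is preserved.
X1 → X2 is preserved.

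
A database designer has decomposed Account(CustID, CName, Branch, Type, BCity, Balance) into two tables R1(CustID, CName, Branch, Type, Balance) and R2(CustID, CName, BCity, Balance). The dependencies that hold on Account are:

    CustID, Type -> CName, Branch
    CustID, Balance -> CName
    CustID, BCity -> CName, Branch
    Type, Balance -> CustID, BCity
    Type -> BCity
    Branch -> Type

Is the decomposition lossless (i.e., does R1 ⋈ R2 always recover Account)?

No

Common attributes: R1 ∩ R2 = {CustID, CName, Balance}.
No dependency enlarges {CustID, CName, Balance}, so (CustID, CName, Balance)⁺ = {CustID, CName, Balance}.
The closure contains neither all of R1 = {CustID, CName, Branch, Type, Balance} nor all of R2 = {CustID, CName, BCity, Balance}, so the common attributes are not a superkey of either fragment. The join is lossy.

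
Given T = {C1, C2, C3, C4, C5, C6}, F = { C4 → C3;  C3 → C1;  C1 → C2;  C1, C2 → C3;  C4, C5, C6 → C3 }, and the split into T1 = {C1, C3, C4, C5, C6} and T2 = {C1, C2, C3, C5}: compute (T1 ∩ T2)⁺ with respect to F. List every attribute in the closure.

T1 ∩ T2 = {C1, C3, C5}.
C1 → C2 applies, adding C2
Closure: {C1, C2, C3, C5}.

C1, C2, C3, C5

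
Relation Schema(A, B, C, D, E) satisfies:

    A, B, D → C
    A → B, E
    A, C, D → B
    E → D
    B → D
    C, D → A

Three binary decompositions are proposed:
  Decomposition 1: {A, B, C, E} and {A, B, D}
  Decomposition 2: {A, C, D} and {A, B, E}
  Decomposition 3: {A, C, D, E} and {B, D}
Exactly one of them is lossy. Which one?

Decomposition 1: common = {A, B}, closure = {A, B, C, D, E} → lossless.
Decomposition 2: common = {A}, closure = {A, B, C, D, E} → lossless.
Decomposition 3: common = {D}, closure = {D} → lossy.

Decomposition 3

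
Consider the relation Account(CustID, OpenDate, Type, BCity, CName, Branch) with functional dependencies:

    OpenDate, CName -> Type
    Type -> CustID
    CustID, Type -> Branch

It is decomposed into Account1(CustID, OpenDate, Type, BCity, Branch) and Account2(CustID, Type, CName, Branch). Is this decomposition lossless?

No

Common attributes: Account1 ∩ Account2 = {CustID, Type, Branch}.
No dependency enlarges {CustID, Type, Branch}, so (CustID, Type, Branch)⁺ = {CustID, Type, Branch}.
The closure contains neither all of Account1 = {CustID, OpenDate, Type, BCity, Branch} nor all of Account2 = {CustID, Type, CName, Branch}, so the common attributes are not a superkey of either fragment. The join is lossy.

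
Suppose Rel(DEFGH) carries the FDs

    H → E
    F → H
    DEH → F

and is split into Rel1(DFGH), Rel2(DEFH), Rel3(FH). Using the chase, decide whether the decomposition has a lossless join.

Chase test. Columns are DEFGH; row i has aⱼ where attribute j ∈ Reli, else bᵢⱼ.
Initial tableau (one row per fragment):
  row 1: a1 b12 a3 a4 a5
  row 2: a1 a2 a3 b24 a5
  row 3: b31 b32 a3 b34 a5
Rows 1 and 2 agree on H; apply H→E and equate their E entries.
Rows 1 and 3 agree on H; apply H→E and equate their E entries.
Row 1 is now all distinguished symbols — the join is lossless.

Yes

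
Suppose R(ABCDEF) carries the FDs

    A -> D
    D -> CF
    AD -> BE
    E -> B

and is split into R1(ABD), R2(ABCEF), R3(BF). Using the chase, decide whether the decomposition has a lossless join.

Yes

Chase test. Columns are ABCDEF; row i has aⱼ where attribute j ∈ Ri, else bᵢⱼ.
Initial tableau (one row per fragment):
  row 1: a1 a2 b13 a4 b15 b16
  row 2: a1 a2 a3 b24 a5 a6
  row 3: b31 a2 b33 b34 b35 a6
Rows 1 and 2 agree on A; apply A→D and equate their D entries.
Rows 1 and 2 agree on D; apply D→CF and equate their CF entries.
Rows 1 and 2 agree on AD; apply AD→BE and equate their BE entries.
Row 1 is now all distinguished symbols — the join is lossless.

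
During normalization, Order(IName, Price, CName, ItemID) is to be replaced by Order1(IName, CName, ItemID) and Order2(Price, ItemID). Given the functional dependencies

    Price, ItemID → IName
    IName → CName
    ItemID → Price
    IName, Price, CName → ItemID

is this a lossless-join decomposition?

Common attributes: Order1 ∩ Order2 = {ItemID}.
Closure of {ItemID}: ItemID → Price applies, adding Price; Price, ItemID → IName applies, adding IName; IName → CName applies, adding CName. So (ItemID)⁺ = {IName, Price, CName, ItemID}.
This closure contains every attribute of Order1, so Order1 ∩ Order2 → Order1. The join is lossless.

Yes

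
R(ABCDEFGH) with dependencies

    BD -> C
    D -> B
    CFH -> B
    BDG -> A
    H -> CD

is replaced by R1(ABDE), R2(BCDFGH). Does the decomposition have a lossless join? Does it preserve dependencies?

lossy and not dependency-preserving

Lossless test: (BD)⁺ = {BCD}, which is a superkey of neither fragment — lossy.
Dependency preservation: the restricted closure of {BDG} across the fragments never reaches {A}, so BDG → A cannot be enforced without a join — not preserved.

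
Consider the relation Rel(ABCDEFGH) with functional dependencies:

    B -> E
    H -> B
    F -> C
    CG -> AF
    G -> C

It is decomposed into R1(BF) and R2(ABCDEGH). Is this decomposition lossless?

No

Common attributes: R1 ∩ R2 = {B}.
Closure of {B}: B → E applies, adding E. So (B)⁺ = {BE}.
The closure contains neither all of R1 = {BF} nor all of R2 = {ABCDEGH}, so the common attributes are not a superkey of either fragment. The join is lossy.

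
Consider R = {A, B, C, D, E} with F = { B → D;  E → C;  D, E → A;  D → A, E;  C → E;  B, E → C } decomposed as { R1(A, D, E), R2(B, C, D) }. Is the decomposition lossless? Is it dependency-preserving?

lossless but not dependency-preserving

Lossless test: (D)⁺ = {A, C, D, E}, which contains all of one fragment — lossless.
Dependency preservation: the restricted closure of {E} across the fragments never reaches {C}, so E → C cannot be enforced without a join — not preserved.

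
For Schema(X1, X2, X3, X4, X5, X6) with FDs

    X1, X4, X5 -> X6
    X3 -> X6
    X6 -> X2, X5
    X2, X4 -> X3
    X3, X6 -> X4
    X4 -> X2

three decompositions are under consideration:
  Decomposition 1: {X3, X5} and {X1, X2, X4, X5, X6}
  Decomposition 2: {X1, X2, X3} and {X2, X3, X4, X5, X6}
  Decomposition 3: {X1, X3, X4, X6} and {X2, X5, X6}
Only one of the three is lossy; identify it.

Decomposition 1

Decomposition 1: common = {X5}, closure = {X5} → lossy.
Decomposition 2: common = {X2, X3}, closure = {X2, X3, X4, X5, X6} → lossless.
Decomposition 3: common = {X6}, closure = {X2, X5, X6} → lossless.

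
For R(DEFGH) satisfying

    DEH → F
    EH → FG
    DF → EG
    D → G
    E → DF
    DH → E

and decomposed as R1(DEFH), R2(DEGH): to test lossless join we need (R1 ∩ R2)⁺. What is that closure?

R1 ∩ R2 = {DEH}.
DEH → F applies, adding F
EH → FG applies, adding G
Closure: {DEFGH}.

DEFGH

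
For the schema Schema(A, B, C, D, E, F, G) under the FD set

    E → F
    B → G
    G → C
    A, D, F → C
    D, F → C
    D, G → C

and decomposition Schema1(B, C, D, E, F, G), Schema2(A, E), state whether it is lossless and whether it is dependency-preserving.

lossy but dependency-preserving

Lossless test: (E)⁺ = {E, F}, which is a superkey of neither fragment — lossy.
Dependency preservation: A, D, F → C is not contained in any single fragment, but the restricted closure of its left-hand side across the fragments still reaches the right-hand side; the remaining FDs each lie inside some fragment. All dependencies are preserved.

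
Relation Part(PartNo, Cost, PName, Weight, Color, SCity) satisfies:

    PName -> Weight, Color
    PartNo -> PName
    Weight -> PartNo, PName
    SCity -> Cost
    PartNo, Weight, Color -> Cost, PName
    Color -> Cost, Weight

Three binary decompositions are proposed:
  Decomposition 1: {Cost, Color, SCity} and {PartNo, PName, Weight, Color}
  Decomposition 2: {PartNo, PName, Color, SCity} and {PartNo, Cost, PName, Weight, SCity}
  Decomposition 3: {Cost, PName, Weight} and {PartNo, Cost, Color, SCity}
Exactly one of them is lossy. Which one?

Decomposition 1: common = {Color}, closure = {PartNo, Cost, PName, Weight, Color} → lossless.
Decomposition 2: common = {PartNo, PName, SCity}, closure = {PartNo, Cost, PName, Weight, Color, SCity} → lossless.
Decomposition 3: common = {Cost}, closure = {Cost} → lossy.

Decomposition 3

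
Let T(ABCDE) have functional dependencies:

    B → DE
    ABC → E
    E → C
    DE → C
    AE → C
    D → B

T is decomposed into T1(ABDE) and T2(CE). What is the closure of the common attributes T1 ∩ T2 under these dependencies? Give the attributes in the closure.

T1 ∩ T2 = {E}.
E → C applies, adding C
Closure: {CE}.

CE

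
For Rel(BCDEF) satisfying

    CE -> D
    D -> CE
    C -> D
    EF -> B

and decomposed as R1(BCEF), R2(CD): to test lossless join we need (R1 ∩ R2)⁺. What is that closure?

R1 ∩ R2 = {C}.
C → D applies, adding D
D → CE applies, adding E
Closure: {CDE}.

CDE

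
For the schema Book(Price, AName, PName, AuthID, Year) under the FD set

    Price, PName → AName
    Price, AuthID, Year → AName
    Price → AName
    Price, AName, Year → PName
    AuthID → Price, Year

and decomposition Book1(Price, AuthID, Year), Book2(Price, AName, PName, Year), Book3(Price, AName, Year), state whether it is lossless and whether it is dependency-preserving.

Lossless test (chase): Rows 1 and 2 agree on Price; apply Price→AName and equate their AName entries. Rows 1 and 2 agree on Price, AName, Year; apply Price, AName, Year→PName and equate their PName entries. Rows 1 and 3 agree on Price, AName, Year; apply Price, AName, Year→PName and equate their PName entries. Row 1 is now all distinguished symbols — the join is lossless.
Dependency preservation: Price, AuthID, Year → AName is not contained in any single fragment, but the restricted closure of its left-hand side across the fragments still reaches the right-hand side; the remaining FDs each lie inside some fragment. All dependencies are preserved.

lossless and dependency-preserving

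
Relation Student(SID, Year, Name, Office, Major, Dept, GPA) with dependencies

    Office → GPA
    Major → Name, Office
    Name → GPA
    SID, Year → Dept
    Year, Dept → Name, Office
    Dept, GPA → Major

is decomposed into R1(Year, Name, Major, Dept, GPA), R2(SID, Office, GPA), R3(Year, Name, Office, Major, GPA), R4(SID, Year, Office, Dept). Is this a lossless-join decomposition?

Yes

Chase test. Columns are SID, Year, Name, Office, Major, Dept, GPA; row i has aⱼ where attribute j ∈ Ri, else bᵢⱼ.
Initial tableau (one row per fragment):
  row 1: b11 a2 a3 b14 a5 a6 a7
  row 2: a1 b22 b23 a4 b25 b26 a7
  row 3: b31 a2 a3 a4 a5 b36 a7
  row 4: a1 a2 b43 a4 b45 a6 b47
Rows 2 and 4 agree on Office; apply Office→GPA and equate their GPA entries.
Rows 1 and 3 agree on Major; apply Major→Name, Office and equate their Name, Office entries.
Rows 1 and 4 agree on Year, Dept; apply Year, Dept→Name, Office and equate their Name, Office entries.
Rows 1 and 4 agree on Dept, GPA; apply Dept, GPA→Major and equate their Major entries.
Row 4 is now all distinguished symbols — the join is lossless.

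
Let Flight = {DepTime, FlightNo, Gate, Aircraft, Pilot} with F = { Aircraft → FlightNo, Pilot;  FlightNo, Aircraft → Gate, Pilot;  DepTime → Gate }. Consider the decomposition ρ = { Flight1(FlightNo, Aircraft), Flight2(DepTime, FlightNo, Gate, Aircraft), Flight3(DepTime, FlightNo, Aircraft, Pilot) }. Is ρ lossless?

Yes

Chase test. Columns are DepTime, FlightNo, Gate, Aircraft, Pilot; row i has aⱼ where attribute j ∈ Flighti, else bᵢⱼ.
Initial tableau (one row per fragment):
  row 1: b11 a2 b13 a4 b15
  row 2: a1 a2 a3 a4 b25
  row 3: a1 a2 b33 a4 a5
Rows 1 and 2 agree on Aircraft; apply Aircraft→FlightNo, Pilot and equate their FlightNo, Pilot entries.
Rows 1 and 3 agree on Aircraft; apply Aircraft→FlightNo, Pilot and equate their FlightNo, Pilot entries.
Rows 1 and 2 agree on FlightNo, Aircraft; apply FlightNo, Aircraft→Gate, Pilot and equate their Gate, Pilot entries.
Rows 1 and 3 agree on FlightNo, Aircraft; apply FlightNo, Aircraft→Gate, Pilot and equate their Gate, Pilot entries.
Row 2 is now all distinguished symbols — the join is lossless.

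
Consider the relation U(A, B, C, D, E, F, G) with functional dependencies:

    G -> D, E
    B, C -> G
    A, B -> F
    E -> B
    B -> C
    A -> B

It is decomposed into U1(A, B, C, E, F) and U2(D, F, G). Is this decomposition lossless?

Common attributes: U1 ∩ U2 = {F}.
No dependency enlarges {F}, so (F)⁺ = {F}.
The closure contains neither all of U1 = {A, B, C, E, F} nor all of U2 = {D, F, G}, so the common attributes are not a superkey of either fragment. The join is lossy.

No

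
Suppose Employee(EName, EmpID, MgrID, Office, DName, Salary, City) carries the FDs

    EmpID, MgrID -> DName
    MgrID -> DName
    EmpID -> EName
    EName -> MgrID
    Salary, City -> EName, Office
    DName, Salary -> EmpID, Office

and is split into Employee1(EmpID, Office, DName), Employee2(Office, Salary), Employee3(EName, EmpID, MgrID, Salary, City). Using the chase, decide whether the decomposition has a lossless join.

Chase test. Columns are EName, EmpID, MgrID, Office, DName, Salary, City; row i has aⱼ where attribute j ∈ Employeei, else bᵢⱼ.
Initial tableau (one row per fragment):
  row 1: b11 a2 b13 a4 a5 b16 b17
  row 2: b21 b22 b23 a4 b25 a6 b27
  row 3: a1 a2 a3 b34 b35 a6 a7
Rows 1 and 3 agree on EmpID; apply EmpID→EName and equate their EName entries.
Rows 1 and 3 agree on EName; apply EName→MgrID and equate their MgrID entries.
Rows 1 and 3 agree on EmpID, MgrID; apply EmpID, MgrID→DName and equate their DName entries.
No row becomes fully distinguished — the join is lossy.

No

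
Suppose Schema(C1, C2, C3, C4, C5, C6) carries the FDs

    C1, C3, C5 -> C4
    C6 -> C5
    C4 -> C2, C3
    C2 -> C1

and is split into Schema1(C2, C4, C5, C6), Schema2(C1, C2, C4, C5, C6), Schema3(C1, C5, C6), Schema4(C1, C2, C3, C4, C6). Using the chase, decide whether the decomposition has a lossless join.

Yes

Chase test. Columns are C1, C2, C3, C4, C5, C6; row i has aⱼ where attribute j ∈ Schemai, else bᵢⱼ.
Initial tableau (one row per fragment):
  row 1: b11 a2 b13 a4 a5 a6
  row 2: a1 a2 b23 a4 a5 a6
  row 3: a1 b32 b33 b34 a5 a6
  row 4: a1 a2 a3 a4 b45 a6
Rows 1 and 4 agree on C6; apply C6→C5 and equate their C5 entries.
Rows 1 and 2 agree on C4; apply C4→C2, C3 and equate their C2, C3 entries.
Rows 1 and 4 agree on C4; apply C4→C2, C3 and equate their C2, C3 entries.
Rows 1 and 2 agree on C2; apply C2→C1 and equate their C1 entries.
Row 1 is now all distinguished symbols — the join is lossless.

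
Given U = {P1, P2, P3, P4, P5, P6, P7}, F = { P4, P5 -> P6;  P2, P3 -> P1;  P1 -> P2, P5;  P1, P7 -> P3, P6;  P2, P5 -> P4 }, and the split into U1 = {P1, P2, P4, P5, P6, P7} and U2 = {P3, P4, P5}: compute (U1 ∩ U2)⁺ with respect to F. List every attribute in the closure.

U1 ∩ U2 = {P4, P5}.
P4, P5 → P6 applies, adding P6
Closure: {P4, P5, P6}.

P4, P5, P6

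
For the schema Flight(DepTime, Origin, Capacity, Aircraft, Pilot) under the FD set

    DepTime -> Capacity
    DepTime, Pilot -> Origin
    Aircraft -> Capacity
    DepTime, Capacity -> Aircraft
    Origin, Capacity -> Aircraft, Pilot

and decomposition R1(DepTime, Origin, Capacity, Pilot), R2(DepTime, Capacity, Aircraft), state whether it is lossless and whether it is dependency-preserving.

Lossless test: (DepTime, Capacity)⁺ = {DepTime, Capacity, Aircraft}, which contains all of one fragment — lossless.
Dependency preservation: the restricted closure of {Origin, Capacity} across the fragments never reaches {Aircraft, Pilot}, so Origin, Capacity → Aircraft, Pilot cannot be enforced without a join — not preserved.

lossless but not dependency-preserving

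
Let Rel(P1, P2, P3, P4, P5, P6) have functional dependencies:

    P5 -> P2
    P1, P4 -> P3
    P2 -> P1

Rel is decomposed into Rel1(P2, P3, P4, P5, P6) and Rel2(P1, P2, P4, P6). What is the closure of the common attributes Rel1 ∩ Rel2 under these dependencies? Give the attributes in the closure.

Rel1 ∩ Rel2 = {P2, P4, P6}.
P2 → P1 applies, adding P1
P1, P4 → P3 applies, adding P3
Closure: {P1, P2, P3, P4, P6}.

P1, P2, P3, P4, P6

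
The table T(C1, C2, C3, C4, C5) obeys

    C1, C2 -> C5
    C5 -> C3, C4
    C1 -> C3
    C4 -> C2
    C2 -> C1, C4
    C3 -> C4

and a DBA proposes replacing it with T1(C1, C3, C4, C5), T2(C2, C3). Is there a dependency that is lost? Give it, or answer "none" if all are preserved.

none

C1, C2 → C5: restricted closure across fragments reaches C5.
C5 → C3, C4 lies within T1.
C1 → C3 lies within T1.
C4 → C2: restricted closure across fragments reaches C2.
C2 → C1, C4: restricted closure across fragments reaches C1, C4.
C3 → C4 lies within T1.
Every dependency is enforceable on the fragments, so the decomposition is dependency-preserving.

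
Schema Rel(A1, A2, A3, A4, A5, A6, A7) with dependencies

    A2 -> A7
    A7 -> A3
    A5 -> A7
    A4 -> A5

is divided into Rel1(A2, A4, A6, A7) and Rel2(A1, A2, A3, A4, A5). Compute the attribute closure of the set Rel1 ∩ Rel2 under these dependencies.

Rel1 ∩ Rel2 = {A2, A4}.
A2 → A7 applies, adding A7
A7 → A3 applies, adding A3
A4 → A5 applies, adding A5
Closure: {A2, A3, A4, A5, A7}.

A2, A3, A4, A5, A7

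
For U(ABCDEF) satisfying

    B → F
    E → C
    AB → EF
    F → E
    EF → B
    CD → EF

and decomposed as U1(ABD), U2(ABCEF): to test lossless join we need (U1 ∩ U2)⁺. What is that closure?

ABCEF

U1 ∩ U2 = {AB}.
B → F applies, adding F
AB → EF applies, adding E
E → C applies, adding C
Closure: {ABCEF}.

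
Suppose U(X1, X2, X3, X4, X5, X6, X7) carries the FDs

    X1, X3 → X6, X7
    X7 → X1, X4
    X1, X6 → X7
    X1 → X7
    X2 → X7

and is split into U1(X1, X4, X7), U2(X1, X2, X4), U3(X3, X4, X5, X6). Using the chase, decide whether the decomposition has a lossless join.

No

Chase test. Columns are X1, X2, X3, X4, X5, X6, X7; row i has aⱼ where attribute j ∈ Ui, else bᵢⱼ.
Initial tableau (one row per fragment):
  row 1: a1 b12 b13 a4 b15 b16 a7
  row 2: a1 a2 b23 a4 b25 b26 b27
  row 3: b31 b32 a3 a4 a5 a6 b37
Rows 1 and 2 agree on X1; apply X1→X7 and equate their X7 entries.
No row becomes fully distinguished — the join is lossy.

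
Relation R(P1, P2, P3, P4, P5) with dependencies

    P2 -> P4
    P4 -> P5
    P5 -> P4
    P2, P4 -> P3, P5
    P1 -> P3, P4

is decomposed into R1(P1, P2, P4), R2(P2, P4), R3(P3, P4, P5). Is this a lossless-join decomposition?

Chase test. Columns are P1, P2, P3, P4, P5; row i has aⱼ where attribute j ∈ Ri, else bᵢⱼ.
Initial tableau (one row per fragment):
  row 1: a1 a2 b13 a4 b15
  row 2: b21 a2 b23 a4 b25
  row 3: b31 b32 a3 a4 a5
Rows 1 and 2 agree on P4; apply P4→P5 and equate their P5 entries.
Rows 1 and 3 agree on P4; apply P4→P5 and equate their P5 entries.
Rows 1 and 2 agree on P2, P4; apply P2, P4→P3, P5 and equate their P3, P5 entries.
No row becomes fully distinguished — the join is lossy.

No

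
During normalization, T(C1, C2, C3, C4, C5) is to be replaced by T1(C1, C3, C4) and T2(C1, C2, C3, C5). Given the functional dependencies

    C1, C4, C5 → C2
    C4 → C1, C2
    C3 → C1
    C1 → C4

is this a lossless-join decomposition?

Yes

Common attributes: T1 ∩ T2 = {C1, C3}.
Closure of {C1, C3}: C1 → C4 applies, adding C4; C4 → C1, C2 applies, adding C2. So (C1, C3)⁺ = {C1, C2, C3, C4}.
This closure contains every attribute of T1, so T1 ∩ T2 → T1. The join is lossless.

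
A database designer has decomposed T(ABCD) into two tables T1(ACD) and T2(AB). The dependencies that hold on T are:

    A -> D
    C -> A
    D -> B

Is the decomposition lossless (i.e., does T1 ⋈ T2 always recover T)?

Common attributes: T1 ∩ T2 = {A}.
Closure of {A}: A → D applies, adding D; D → B applies, adding B. So (A)⁺ = {ABD}.
This closure contains every attribute of T2, so T1 ∩ T2 → T2. The join is lossless.

Yes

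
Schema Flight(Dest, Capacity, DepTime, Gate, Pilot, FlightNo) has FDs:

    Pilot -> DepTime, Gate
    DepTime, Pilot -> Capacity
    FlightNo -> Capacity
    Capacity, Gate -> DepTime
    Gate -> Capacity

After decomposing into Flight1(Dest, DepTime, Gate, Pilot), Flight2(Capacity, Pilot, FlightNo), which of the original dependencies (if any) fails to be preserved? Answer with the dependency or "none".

Check Gate → Capacity: no single fragment contains all of {Capacity, Gate}, and the restricted closure of {Gate} across the fragments never reaches {Capacity}.
Pilot → DepTime, Gate is preserved.
DepTime, Pilot → Capacity is preserved.
FlightNo → Capacity is preserved.
Capacity, Gate → DepTime is preserved.

Gate -> Capacity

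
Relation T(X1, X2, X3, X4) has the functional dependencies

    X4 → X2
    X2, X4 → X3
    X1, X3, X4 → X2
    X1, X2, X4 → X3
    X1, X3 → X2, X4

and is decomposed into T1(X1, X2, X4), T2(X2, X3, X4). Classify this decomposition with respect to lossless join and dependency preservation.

Lossless test: (X2, X4)⁺ = {X2, X3, X4}, which contains all of one fragment — lossless.
Dependency preservation: the restricted closure of {X1, X3} across the fragments never reaches {X2, X4}, so X1, X3 → X2, X4 cannot be enforced without a join — not preserved.

lossless but not dependency-preserving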